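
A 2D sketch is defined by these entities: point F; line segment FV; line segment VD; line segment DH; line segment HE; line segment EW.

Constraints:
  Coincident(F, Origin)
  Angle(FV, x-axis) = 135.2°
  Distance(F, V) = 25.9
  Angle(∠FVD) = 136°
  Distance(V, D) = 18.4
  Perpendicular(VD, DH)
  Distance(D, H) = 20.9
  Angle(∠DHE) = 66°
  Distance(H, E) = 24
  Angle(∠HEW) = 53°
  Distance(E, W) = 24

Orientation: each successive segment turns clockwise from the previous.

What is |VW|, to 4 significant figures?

17.47

F is at the origin; FV runs at 135.2° with length 25.9, so V = (-18.38, 18.25). ∠FVD = 136.0° gives VD at 91.20° from the x-axis; with |VD| = 18.4, D = (-18.76, 36.65). VD ⟂ DH, so DH runs at 1.200°; with |DH| = 20.9, H = (2.132, 37.08). ∠DHE = 66.0° gives HE at -112.8° from the x-axis; with |HE| = 24.0, E = (-7.168, 14.96). ∠HEW = 53.0° gives EW at 120.2° from the x-axis; with |EW| = 24.0, W = (-19.24, 35.70). Then |VW| = |W − V| = 17.47.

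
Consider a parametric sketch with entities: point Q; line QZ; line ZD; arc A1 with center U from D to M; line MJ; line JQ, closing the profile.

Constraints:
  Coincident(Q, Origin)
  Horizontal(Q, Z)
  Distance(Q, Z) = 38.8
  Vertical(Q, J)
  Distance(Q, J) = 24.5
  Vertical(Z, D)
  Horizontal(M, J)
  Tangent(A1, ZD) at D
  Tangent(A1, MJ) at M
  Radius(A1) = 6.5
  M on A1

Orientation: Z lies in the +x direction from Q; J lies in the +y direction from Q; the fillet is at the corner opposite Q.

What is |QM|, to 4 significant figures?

40.54

Q is at the origin; Q and Z share the same y with |QZ| = 38.8 and Z on the +x side, so Z = (38.80, 0.000). Q and J share the same x with |QJ| = 24.5 and J on the +y side, so J = (0.000, 24.50). The virtual corner opposite Q is at (38.80, 24.50). Tangency of A1 to ZD means the radius UD is perpendicular to ZD and since A1 is tangent to MJ there, UM ⟂ MJ, with radius 6.5, so the center U sits 6.5 in from both sides at U = (32.30, 18.00). That places the tangent points at D = (38.80, 18.00) on ZD and M = (32.30, 24.50) on MJ. Then |QM| = |M − Q| = 40.54.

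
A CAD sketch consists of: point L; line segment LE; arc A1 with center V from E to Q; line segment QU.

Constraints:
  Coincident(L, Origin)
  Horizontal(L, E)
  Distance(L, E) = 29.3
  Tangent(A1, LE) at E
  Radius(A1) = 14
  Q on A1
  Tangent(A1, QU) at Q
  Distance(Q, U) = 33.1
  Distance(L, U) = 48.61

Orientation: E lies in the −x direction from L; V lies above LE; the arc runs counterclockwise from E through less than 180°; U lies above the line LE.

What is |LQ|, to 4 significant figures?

20.39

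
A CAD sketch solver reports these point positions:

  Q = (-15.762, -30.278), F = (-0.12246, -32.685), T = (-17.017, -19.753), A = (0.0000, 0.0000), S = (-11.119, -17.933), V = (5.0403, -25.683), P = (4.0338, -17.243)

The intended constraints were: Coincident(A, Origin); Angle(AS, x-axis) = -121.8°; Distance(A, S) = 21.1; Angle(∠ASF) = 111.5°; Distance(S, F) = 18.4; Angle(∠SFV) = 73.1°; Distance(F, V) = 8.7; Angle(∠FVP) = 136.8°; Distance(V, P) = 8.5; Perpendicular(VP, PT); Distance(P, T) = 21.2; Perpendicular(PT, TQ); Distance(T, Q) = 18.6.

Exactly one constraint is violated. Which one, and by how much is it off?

Distance(T, Q) = 18.6 — off by 8.00.

A = (0.00, 0.00) ✓; AS at -121.8° ✓; |AS| = 21.10 ✓; ∠ASF = 111.5° ✓; |SF| = 18.40 ✓; ∠SFV = 73.10° ✓; |FV| = 8.700 ✓; ∠FVP = 136.8° ✓; |VP| = 8.500 ✓; ∠(VP, PT) = 90.00° ✓; |PT| = 21.20 ✓; ∠(PT, TQ) = 90.00° ✓; |TQ| = 10.60 ✗.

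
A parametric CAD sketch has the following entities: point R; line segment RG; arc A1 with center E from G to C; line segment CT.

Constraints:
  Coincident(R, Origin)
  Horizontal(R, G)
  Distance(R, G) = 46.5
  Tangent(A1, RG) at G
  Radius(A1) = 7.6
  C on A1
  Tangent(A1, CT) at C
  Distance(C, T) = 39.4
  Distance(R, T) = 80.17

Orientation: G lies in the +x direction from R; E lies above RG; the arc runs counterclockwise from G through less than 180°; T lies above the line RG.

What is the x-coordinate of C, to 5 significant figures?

53.486

Checks: R = (0.00, 0.00) ✓; ∠(EG, GR) = 90.00° ✓; |EC| = 7.600 ✓; ∠(EC, CT) = 90.00° ✓; |CT| = 39.40 ✓; |RT| = 80.17 ✓.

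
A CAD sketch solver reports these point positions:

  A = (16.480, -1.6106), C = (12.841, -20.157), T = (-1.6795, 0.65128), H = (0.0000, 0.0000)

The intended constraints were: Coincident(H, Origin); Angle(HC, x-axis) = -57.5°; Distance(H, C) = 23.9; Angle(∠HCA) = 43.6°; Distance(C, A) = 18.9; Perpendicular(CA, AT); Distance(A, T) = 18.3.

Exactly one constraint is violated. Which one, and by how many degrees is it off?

Perpendicular(CA, AT) — off by 4.00°.

H = (0.00, 0.00) ✓; HC at -57.50° ✓; |HC| = 23.90 ✓; ∠HCA = 43.60° ✓; |CA| = 18.90 ✓; ∠(CA, AT) = 94.00° ✗; |AT| = 18.30 ✓.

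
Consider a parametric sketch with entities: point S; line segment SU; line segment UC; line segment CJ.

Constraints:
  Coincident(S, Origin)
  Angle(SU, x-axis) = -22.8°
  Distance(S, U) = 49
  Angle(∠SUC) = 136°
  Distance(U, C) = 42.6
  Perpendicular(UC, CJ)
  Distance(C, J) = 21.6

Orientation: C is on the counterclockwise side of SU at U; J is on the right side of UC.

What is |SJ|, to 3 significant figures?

95.7

∠SUC = 136.0°, so UC runs at -22.8° + (180° − 136.0°) = 21.2° from the x-axis; with |UC| = 42.6, C = U + 42.6·(cos 21.2°, sin 21.2°) = (84.9, -3.58). UC ⟂ CJ; with |CJ| = 21.6 on the right of UC, J = C + 21.6·(0.362, -0.932) = (92.7, -23.7). Then |SJ| = |J − S| = 95.7.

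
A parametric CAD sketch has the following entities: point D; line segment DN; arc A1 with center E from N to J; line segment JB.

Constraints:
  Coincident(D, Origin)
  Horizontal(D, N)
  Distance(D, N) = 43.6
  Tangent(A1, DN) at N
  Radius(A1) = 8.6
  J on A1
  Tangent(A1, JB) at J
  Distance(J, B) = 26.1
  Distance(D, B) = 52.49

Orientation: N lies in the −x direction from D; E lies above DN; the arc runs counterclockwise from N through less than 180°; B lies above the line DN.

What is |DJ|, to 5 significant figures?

36.406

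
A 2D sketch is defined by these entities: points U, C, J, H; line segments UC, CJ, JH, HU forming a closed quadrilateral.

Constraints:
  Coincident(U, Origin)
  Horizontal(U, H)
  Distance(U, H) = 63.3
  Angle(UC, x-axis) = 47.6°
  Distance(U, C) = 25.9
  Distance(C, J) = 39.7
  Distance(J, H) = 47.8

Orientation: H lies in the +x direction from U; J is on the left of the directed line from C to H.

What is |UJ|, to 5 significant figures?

65.492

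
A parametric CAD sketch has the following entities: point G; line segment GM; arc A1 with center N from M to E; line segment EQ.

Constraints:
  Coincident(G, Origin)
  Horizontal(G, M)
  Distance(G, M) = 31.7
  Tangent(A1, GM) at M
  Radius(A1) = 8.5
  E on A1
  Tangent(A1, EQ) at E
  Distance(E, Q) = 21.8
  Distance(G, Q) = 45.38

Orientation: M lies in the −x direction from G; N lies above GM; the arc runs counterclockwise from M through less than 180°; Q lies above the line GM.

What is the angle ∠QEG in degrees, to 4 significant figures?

139.0°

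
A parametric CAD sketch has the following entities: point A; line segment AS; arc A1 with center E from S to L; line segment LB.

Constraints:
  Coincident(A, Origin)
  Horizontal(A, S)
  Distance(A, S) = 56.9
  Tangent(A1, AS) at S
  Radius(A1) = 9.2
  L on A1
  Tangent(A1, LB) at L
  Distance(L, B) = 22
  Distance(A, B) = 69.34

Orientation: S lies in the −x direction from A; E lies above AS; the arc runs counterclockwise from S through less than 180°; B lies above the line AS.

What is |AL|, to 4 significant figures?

51.20

Checks: |EL| = 9.200 ✓; ∠(EL, LB) = 90.00° ✓; |LB| = 22.00 ✓; |AB| = 69.34 ✓.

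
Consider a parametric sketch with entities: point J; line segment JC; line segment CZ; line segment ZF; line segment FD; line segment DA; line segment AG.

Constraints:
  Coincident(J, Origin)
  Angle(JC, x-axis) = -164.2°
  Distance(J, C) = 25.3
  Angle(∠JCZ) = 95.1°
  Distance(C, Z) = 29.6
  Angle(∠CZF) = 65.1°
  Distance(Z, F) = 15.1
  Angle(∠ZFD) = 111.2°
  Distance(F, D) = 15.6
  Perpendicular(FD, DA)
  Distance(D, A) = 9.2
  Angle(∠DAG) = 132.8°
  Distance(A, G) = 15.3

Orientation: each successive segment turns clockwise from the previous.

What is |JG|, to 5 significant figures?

38.517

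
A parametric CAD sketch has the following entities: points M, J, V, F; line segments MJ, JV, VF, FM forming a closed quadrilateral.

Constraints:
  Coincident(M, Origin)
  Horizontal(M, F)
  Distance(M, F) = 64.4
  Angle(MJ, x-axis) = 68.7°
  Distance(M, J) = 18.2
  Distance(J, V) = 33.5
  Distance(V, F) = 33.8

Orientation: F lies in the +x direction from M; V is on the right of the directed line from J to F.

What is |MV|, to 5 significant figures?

31.668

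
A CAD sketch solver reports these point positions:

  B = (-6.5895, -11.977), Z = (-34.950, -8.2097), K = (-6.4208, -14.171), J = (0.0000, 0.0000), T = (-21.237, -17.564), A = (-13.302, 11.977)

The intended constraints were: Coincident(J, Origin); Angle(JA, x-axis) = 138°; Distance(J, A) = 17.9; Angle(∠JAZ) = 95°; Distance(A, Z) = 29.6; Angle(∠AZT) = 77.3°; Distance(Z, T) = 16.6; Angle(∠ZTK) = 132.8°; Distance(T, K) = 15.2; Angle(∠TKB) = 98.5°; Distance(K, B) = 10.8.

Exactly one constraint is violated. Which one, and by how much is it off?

Distance(K, B) = 10.8 — off by 8.60.

J = (0.00, 0.00) ✓; JA at 138.0° ✓; |JA| = 17.90 ✓; ∠JAZ = 95.00° ✓; |AZ| = 29.60 ✓; ∠AZT = 77.30° ✓; |ZT| = 16.60 ✓; ∠ZTK = 132.8° ✓; |TK| = 15.20 ✓; ∠TKB = 98.50° ✓; |KB| = 2.200 ✗.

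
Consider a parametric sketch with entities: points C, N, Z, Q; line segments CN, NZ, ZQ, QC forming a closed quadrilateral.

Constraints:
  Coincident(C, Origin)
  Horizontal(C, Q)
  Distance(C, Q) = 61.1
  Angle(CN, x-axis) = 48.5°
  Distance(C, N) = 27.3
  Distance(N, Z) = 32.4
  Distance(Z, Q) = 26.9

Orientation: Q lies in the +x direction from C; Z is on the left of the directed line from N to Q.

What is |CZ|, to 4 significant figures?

55.92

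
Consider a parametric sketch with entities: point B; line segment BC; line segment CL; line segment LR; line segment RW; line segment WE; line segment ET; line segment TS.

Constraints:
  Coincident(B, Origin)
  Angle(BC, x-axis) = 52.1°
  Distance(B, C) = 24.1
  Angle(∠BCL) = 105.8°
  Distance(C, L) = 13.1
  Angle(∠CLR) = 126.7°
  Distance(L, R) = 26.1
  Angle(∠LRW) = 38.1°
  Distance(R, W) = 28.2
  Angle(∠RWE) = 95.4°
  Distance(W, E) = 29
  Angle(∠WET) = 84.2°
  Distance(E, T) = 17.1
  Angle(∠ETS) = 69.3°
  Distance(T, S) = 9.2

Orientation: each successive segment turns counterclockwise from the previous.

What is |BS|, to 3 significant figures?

35.6

B is at the origin; BC runs at 52.1° with length 24.1, so C = (14.8, 19.0). ∠BCL = 105.8° gives CL at 126° from the x-axis; with |CL| = 13.1, L = (7.05, 29.6). ∠CLR = 126.7° gives LR at 180° from the x-axis; with |LR| = 26.1, R = (-19.1, 29.8). ∠LRW = 38.1° gives RW at -38.5° from the x-axis; with |RW| = 28.2, W = (3.02, 12.2). ∠RWE = 95.4° gives WE at 46.1° from the x-axis; with |WE| = 29.0, E = (23.1, 33.1). ∠WET = 84.2° gives ET at 142° from the x-axis; with |ET| = 17.1, T = (9.67, 43.6). ∠ETS = 69.3° gives TS at -107° from the x-axis; with |TS| = 9.2, S = (6.92, 34.9). Then |BS| = |S − B| = 35.6.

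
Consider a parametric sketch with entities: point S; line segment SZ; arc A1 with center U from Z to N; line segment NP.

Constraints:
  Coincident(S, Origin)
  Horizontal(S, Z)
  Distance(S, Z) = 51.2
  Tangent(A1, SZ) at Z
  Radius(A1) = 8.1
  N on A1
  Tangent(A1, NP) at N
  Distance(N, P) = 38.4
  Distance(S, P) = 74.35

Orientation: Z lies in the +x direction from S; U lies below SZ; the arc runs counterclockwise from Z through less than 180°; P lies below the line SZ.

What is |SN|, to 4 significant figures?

45.05

Checks: |UN| = 8.100 ✓; ∠(UN, NP) = 90.00° ✓; |NP| = 38.40 ✓; |SP| = 74.35 ✓.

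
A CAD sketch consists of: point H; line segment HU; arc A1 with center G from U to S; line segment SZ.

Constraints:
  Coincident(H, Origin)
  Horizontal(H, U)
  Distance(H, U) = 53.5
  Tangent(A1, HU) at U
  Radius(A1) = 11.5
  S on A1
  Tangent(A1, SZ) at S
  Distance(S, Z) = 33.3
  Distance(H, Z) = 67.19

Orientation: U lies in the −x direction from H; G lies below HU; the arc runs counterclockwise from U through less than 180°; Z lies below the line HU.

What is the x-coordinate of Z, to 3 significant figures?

-48.6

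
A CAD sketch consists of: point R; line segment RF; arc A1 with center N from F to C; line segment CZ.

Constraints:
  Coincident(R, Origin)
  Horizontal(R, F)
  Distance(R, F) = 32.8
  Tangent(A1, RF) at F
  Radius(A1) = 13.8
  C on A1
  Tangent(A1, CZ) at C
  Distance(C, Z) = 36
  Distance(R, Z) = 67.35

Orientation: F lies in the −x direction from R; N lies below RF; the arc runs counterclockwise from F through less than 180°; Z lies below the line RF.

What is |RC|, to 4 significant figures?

48.81

R is at the origin; RF is horizontal with |RF| = 32.8 and F on the −x side, so F = (-32.80, 0.000). A1 meets RF tangentially, so NF is at right angles to RF, so N = F + (0, -13.8) = (-32.80, -13.80). Since NC ⟂ CZ (tangency), |NZ| = √(13.8² + 36.0²) = 38.55 regardless of where C sits on A1. So Z lies on both circle(R, 67.35) and circle(N, 38.55); the below-RF intersection is Z = (-44.53, -50.53). C is the foot of the tangent from Z: C = (-46.58, -14.58).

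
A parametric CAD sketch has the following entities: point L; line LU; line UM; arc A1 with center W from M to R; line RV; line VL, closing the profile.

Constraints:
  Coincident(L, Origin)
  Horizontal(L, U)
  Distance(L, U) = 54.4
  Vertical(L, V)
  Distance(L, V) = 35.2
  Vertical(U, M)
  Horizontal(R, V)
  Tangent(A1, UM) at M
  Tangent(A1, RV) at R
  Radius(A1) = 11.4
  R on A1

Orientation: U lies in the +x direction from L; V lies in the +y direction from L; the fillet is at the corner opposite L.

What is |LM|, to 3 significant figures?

59.4

The virtual corner opposite L is at (54.4, 35.2). The tangent condition forces WM to be normal to UM and the tangent condition forces WR to be normal to RV, with radius 11.4, so the center W sits 11.4 in from both sides at W = (43.0, 23.8). That places the tangent points at M = (54.4, 23.8) on UM and R = (43.0, 35.2) on RV. Then |LM| = |M − L| = 59.4.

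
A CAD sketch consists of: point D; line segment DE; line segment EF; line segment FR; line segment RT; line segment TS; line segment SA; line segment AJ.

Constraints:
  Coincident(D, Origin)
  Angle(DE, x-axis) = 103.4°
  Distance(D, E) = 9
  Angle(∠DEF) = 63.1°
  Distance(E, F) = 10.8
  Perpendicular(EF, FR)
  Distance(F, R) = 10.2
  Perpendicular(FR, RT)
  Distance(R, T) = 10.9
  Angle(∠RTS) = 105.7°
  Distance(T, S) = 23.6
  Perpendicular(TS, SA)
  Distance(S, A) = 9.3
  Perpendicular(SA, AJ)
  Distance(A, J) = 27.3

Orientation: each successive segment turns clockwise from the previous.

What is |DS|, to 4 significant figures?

23.10

D is at the origin; DE runs at 103.4° with length 9.0, so E = (-2.086, 8.755). ∠DEF = 63.1° gives EF at -13.50° from the x-axis; with |EF| = 10.8, F = (8.416, 6.234). EF is perpendicular to FR, so FR runs at -103.5°; with |FR| = 10.2, R = (6.035, -3.684). The perpendicularity gives RT at right angles to FR, so RT runs at 166.5°; with |RT| = 10.9, T = (-4.564, -1.140). ∠RTS = 105.7° gives TS at 92.20° from the x-axis; with |TS| = 23.6, S = (-5.470, 22.44). Then |DS| = |S − D| = 23.10.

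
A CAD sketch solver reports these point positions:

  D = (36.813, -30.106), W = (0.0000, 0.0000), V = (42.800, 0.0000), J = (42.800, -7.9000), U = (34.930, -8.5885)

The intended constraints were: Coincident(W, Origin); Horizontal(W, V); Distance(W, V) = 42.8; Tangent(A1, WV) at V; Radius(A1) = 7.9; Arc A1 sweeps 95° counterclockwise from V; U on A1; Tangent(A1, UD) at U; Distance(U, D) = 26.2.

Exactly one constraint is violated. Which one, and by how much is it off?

Distance(U, D) = 26.2 — off by 4.60.

W = (0.00, 0.00) ✓; W.y = 0.00, V.y = 0.00 ✓; |WV| = 42.80 ✓; ∠(JV, VW) = 90.00° ✓; |JV| = 7.900 ✓; bearing(J→U) − bearing(J→V) = 95.00° ✓; |JU| = 7.900 ✓; ∠(JU, UD) = 90.00° ✓; |UD| = 21.60 ✗.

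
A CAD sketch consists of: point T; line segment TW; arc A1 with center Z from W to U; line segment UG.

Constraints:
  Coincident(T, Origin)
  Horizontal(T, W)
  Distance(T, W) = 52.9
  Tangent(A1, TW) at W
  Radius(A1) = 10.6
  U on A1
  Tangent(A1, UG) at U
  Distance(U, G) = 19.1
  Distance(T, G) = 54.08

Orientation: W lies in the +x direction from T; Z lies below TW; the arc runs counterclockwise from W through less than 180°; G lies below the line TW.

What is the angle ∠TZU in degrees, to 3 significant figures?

17.7°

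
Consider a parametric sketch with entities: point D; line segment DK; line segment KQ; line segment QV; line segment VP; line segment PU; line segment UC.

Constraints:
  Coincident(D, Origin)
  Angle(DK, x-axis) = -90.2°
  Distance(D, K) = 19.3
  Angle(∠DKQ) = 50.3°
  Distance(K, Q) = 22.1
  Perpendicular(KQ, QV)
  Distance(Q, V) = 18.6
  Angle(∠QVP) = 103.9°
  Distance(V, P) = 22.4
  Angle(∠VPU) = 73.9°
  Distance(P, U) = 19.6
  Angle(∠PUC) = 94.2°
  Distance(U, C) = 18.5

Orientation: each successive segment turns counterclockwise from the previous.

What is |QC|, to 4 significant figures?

4.508

D is at the origin; DK runs at -90.2° with length 19.3, so K = (-0.06737, -19.30). ∠DKQ = 50.3° gives KQ at 39.50° from the x-axis; with |KQ| = 22.1, Q = (16.99, -5.243). KQ ⟂ QV, so QV runs at 129.5°; with |QV| = 18.6, V = (5.154, 9.110). ∠QVP = 103.9° gives VP at -154.4° from the x-axis; with |VP| = 22.4, P = (-15.05, -0.5691). ∠VPU = 73.9° gives PU at -48.30° from the x-axis; with |PU| = 19.6, U = (-2.008, -15.20). ∠PUC = 94.2° gives UC at 37.50° from the x-axis; with |UC| = 18.5, C = (12.67, -3.941). Then |QC| = |C − Q| = 4.508.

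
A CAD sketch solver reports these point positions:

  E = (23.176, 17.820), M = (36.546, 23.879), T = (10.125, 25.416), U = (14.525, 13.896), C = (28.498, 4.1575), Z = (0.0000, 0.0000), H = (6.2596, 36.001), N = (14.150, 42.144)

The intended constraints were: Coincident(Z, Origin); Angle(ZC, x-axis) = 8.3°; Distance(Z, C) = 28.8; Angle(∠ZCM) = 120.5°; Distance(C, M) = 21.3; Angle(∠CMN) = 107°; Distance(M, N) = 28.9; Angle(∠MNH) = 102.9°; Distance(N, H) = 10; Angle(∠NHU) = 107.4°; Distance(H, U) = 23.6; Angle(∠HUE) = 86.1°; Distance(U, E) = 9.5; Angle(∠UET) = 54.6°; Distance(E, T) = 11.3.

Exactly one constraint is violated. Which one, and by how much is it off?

Distance(E, T) = 11.3 — off by 3.80.

Z = (0.00, 0.00) ✓; ZC at 8.300° ✓; |ZC| = 28.80 ✓; ∠ZCM = 120.5° ✓; |CM| = 21.30 ✓; ∠CMN = 107.0° ✓; |MN| = 28.90 ✓; ∠MNH = 102.9° ✓; |NH| = 10.00 ✓; ∠NHU = 107.4° ✓; |HU| = 23.60 ✓; ∠HUE = 86.10° ✓; |UE| = 9.499 ✓; ∠UET = 54.60° ✓; |ET| = 15.10 ✗.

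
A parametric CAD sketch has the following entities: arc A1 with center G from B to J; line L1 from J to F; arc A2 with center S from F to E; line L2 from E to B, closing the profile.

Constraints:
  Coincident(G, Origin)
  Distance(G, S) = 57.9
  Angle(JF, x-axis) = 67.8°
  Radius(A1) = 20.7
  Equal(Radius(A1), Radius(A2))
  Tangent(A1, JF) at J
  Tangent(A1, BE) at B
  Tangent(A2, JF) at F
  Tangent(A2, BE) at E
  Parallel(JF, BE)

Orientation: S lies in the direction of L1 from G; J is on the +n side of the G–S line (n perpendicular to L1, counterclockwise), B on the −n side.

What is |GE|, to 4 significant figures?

61.49

The slot axis is L1's direction at 67.8°, so u = (cos 67.8°, sin 67.8°) = (0.3778, 0.9259) and n = (−sin 67.8°, cos 67.8°) = (-0.9259, 0.3778). G is at the origin and S lies 57.9 along u from G, so S = 57.9·u = (21.88, 53.61). Tangency of A1 to both parallel lines with radius 20.7 puts J and B at G ± 20.7·n: J = (-19.17, 7.821), B = (19.17, -7.821). Equal radii place F and E the same way about S: F = S + 20.7·n = (2.711, 61.43), E = S − 20.7·n = (41.04, 45.79). Then |GE| = |E − G| = 61.49.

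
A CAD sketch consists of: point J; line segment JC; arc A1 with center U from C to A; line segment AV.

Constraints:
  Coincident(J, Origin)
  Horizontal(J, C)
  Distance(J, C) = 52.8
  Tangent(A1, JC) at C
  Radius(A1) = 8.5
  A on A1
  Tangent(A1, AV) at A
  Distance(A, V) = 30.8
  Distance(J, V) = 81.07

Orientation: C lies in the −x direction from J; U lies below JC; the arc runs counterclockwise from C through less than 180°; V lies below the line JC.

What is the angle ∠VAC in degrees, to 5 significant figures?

148.69°

J is at the origin; JC is horizontal with |JC| = 52.8 and C on the −x side, so C = (-52.800, 0.0000). The tangent condition forces UC to be normal to JC, so U = C + (0, -8.5) = (-52.800, -8.5000). Since UA ⟂ AV (tangency), |UV| = √(8.5² + 30.8²) = 31.951 regardless of where A sits on A1. So V lies on both circle(J, 81.07) and circle(U, 31.951); the below-JC intersection is V = (-74.513, -31.940). A is the foot of the tangent from V: A = (-60.348, -4.5908).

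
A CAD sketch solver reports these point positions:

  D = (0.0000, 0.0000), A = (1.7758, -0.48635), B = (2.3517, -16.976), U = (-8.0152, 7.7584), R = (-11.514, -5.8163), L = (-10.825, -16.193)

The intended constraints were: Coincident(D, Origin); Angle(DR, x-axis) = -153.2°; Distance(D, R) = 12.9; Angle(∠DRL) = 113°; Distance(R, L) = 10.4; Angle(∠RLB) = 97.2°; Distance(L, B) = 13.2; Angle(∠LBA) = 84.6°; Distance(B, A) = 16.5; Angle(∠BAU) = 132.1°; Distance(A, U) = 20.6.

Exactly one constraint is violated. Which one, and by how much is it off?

Distance(A, U) = 20.6 — off by 7.80.

D = (0.00, 0.00) ✓; DR at -153.2° ✓; |DR| = 12.90 ✓; ∠DRL = 113.0° ✓; |RL| = 10.40 ✓; ∠RLB = 97.20° ✓; |LB| = 13.20 ✓; ∠LBA = 84.60° ✓; |BA| = 16.50 ✓; ∠BAU = 132.1° ✓; |AU| = 12.80 ✗.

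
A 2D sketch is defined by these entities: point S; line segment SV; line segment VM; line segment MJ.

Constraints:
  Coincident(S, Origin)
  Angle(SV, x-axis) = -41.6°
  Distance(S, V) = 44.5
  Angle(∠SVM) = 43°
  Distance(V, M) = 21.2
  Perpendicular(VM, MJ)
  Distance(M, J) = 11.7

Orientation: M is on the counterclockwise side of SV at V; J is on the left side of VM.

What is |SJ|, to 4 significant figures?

21.83

S is at the origin; SV runs at -41.6° with length 44.5, so V = 44.5·(cos -41.6°, sin -41.6°) = (33.28, -29.54). ∠SVM = 43.0°, so VM runs at -41.6° + (180° − 43.0°) = 95.40° from the x-axis; with |VM| = 21.2, M = V + 21.2·(cos 95.40°, sin 95.40°) = (31.28, -8.439). VM is perpendicular to MJ; with |MJ| = 11.7 on the left of VM, J = M + 11.7·(-0.9956, -0.09411) = (19.63, -9.540). Then |SJ| = |J − S| = 21.83.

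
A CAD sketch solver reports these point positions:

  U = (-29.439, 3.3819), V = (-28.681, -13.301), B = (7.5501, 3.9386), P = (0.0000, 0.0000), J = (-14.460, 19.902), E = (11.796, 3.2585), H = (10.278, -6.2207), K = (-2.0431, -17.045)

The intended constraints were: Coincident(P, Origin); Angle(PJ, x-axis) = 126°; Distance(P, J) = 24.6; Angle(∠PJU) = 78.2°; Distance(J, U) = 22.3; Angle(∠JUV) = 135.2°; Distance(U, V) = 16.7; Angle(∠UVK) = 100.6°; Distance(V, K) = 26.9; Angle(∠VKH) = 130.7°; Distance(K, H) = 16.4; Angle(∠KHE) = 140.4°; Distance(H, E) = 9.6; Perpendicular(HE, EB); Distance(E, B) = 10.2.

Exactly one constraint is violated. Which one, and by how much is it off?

Distance(E, B) = 10.2 — off by 5.90.

P = (0.00, 0.00) ✓; PJ at 126.0° ✓; |PJ| = 24.60 ✓; ∠PJU = 78.20° ✓; |JU| = 22.30 ✓; ∠JUV = 135.2° ✓; |UV| = 16.70 ✓; ∠UVK = 100.6° ✓; |VK| = 26.90 ✓; ∠VKH = 130.7° ✓; |KH| = 16.40 ✓; ∠KHE = 140.4° ✓; |HE| = 9.600 ✓; ∠(HE, EB) = 90.00° ✓; |EB| = 4.300 ✗.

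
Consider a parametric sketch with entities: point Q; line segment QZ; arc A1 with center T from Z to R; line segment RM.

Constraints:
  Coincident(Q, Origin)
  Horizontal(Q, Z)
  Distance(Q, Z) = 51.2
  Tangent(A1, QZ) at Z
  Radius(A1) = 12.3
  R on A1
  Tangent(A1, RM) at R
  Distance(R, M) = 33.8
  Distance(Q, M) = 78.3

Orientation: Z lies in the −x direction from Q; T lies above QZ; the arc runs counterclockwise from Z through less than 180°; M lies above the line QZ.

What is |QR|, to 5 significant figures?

46.312

Checks: |TZ| = 12.30 ✓; |TR| = 12.30 ✓; ∠(TR, RM) = 90.00° ✓; |RM| = 33.80 ✓; |QM| = 78.30 ✓.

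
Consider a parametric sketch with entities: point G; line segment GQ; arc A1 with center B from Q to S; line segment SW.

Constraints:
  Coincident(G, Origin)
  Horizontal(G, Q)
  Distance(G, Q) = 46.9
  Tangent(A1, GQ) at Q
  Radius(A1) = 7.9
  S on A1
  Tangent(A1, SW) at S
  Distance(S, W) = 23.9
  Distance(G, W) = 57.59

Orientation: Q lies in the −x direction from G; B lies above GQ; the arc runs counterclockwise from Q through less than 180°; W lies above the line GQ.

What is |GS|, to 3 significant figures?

40.8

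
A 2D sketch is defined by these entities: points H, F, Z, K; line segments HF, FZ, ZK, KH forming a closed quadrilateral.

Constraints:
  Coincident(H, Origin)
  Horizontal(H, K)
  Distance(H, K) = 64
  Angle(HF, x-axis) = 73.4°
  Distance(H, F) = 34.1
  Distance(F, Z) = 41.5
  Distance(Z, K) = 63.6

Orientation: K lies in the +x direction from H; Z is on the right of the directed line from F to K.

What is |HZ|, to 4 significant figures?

7.916

Checks: |FZ| = 41.50 ✓; |ZK| = 63.60 ✓.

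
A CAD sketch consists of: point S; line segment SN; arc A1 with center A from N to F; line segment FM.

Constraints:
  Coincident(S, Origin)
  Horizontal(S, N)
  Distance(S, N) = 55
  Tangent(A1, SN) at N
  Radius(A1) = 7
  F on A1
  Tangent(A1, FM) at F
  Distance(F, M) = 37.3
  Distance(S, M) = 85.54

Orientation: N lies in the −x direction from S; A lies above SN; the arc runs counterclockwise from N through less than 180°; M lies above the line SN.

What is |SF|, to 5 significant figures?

51.471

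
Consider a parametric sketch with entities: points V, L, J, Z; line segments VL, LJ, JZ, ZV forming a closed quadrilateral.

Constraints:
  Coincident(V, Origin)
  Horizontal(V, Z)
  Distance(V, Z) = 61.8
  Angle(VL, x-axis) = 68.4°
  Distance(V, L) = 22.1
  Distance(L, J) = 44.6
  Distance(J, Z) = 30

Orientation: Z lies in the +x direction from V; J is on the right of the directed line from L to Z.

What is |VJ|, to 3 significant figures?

38.5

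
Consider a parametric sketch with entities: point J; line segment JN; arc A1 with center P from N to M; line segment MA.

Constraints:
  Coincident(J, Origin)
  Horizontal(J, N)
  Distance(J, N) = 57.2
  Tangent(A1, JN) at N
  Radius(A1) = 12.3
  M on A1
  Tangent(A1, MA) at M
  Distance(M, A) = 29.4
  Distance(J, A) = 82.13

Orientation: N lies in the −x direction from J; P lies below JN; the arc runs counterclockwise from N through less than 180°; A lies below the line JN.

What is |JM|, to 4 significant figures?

70.44

Checks: ∠(PN, NJ) = 90.00° ✓; |PN| = 12.30 ✓; |PM| = 12.30 ✓; ∠(PM, MA) = 90.00° ✓; |MA| = 29.40 ✓; |JA| = 82.13 ✓.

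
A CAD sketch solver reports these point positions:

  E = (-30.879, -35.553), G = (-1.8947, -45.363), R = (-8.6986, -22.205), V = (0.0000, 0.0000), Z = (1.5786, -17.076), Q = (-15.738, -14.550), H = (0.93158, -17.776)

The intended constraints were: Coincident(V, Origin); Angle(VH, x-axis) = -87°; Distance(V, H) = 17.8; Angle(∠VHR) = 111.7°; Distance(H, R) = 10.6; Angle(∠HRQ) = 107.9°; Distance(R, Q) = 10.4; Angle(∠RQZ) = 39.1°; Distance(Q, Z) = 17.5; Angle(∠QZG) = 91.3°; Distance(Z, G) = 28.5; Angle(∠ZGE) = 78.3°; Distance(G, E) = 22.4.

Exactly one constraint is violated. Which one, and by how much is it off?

Distance(G, E) = 22.4 — off by 8.20.

V = (0.00, 0.00) ✓; VH at -87.00° ✓; |VH| = 17.80 ✓; ∠VHR = 111.7° ✓; |HR| = 10.60 ✓; ∠HRQ = 107.9° ✓; |RQ| = 10.40 ✓; ∠RQZ = 39.10° ✓; |QZ| = 17.50 ✓; ∠QZG = 91.30° ✓; |ZG| = 28.50 ✓; ∠ZGE = 78.30° ✓; |GE| = 30.60 ✗.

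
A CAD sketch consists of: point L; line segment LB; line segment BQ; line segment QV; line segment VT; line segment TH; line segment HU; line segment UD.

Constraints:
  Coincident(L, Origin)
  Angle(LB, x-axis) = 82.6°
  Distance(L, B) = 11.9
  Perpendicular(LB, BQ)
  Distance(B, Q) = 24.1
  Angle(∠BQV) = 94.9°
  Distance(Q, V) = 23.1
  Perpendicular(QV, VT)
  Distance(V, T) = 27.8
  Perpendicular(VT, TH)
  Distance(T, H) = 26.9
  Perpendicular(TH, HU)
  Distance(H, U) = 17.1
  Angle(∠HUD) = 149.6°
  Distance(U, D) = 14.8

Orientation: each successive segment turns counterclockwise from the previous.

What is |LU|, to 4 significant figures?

19.75

The perpendicularity gives TH at right angles to VT, so TH runs at 77.70°; with |TH| = 26.9, H = (5.605, 12.70). The perpendicularity gives HU at right angles to TH, so HU runs at 167.7°; with |HU| = 17.1, U = (-11.10, 16.34). Then |LU| = |U − L| = 19.75.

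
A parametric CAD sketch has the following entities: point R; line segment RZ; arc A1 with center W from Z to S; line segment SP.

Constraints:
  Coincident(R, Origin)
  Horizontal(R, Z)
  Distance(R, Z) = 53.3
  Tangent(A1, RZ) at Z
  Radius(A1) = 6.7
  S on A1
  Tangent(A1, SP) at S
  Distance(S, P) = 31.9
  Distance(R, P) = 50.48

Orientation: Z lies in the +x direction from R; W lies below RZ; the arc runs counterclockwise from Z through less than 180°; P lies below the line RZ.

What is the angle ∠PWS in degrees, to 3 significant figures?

78.1°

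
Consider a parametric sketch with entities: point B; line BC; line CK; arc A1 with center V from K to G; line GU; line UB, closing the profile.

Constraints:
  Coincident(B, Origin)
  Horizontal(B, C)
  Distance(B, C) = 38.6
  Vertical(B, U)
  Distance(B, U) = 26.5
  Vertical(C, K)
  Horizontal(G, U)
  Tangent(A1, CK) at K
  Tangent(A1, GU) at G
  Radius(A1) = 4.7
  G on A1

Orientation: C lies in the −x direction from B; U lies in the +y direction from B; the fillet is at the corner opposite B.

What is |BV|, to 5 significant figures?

40.304

B and U share the same x with |BU| = 26.5 and U on the +y side, so U = (0.0000, 26.500). The virtual corner opposite B is at (-38.600, 26.500). The tangent condition forces VK to be normal to CK and the tangent condition forces VG to be normal to GU, with radius 4.7, so the center V sits 4.7 in from both sides at V = (-33.900, 21.800). Then |BV| = |V − B| = 40.304.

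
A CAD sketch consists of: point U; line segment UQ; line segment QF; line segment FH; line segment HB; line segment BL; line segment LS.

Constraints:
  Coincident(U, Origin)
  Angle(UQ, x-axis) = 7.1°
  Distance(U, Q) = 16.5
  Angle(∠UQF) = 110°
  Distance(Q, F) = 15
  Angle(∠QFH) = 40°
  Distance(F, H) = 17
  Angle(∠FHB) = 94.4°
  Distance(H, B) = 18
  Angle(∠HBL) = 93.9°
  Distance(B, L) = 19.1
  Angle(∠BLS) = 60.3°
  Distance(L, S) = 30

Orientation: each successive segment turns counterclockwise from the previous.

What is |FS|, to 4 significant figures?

12.69

U is at the origin; UQ runs at 7.1° with length 16.5, so Q = (16.37, 2.039). ∠UQF = 110.0° gives QF at 77.10° from the x-axis; with |QF| = 15.0, F = (19.72, 16.66). ∠QFH = 40.0° gives FH at -142.9° from the x-axis; with |FH| = 17.0, H = (6.163, 6.406). ∠FHB = 94.4° gives HB at -57.30° from the x-axis; with |HB| = 18.0, B = (15.89, -8.741). ∠HBL = 93.9° gives BL at 28.80° from the x-axis; with |BL| = 19.1, L = (32.63, 0.4606). ∠BLS = 60.3° gives LS at 148.5° from the x-axis; with |LS| = 30.0, S = (7.046, 16.14). Then |FS| = |S − F| = 12.69.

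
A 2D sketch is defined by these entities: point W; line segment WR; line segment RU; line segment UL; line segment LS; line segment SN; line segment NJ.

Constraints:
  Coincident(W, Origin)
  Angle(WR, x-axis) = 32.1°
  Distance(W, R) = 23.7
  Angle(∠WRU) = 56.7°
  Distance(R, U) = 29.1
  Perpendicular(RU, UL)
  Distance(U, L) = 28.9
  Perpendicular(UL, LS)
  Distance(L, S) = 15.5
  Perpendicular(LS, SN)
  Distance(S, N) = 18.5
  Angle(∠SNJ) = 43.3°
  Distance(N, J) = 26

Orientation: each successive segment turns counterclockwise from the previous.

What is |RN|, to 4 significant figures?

17.12

W is at the origin; WR runs at 32.1° with length 23.7, so R = (20.08, 12.59). ∠WRU = 56.7° gives RU at 155.4° from the x-axis; with |RU| = 29.1, U = (-6.382, 24.71). RU ⟂ UL, so UL runs at -114.6°; with |UL| = 28.9, L = (-18.41, -1.569). The perpendicularity gives LS at right angles to UL, so LS runs at -24.60°; with |LS| = 15.5, S = (-4.319, -8.021). LS ⟂ SN, so SN runs at 65.40°; with |SN| = 18.5, N = (3.382, 8.800). Then |RN| = |N − R| = 17.12.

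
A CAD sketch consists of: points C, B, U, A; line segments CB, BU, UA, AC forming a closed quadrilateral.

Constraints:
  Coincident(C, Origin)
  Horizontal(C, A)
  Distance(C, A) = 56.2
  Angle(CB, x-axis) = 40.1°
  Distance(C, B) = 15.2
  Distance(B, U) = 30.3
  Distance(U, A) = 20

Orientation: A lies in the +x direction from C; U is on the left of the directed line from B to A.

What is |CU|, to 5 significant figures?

43.875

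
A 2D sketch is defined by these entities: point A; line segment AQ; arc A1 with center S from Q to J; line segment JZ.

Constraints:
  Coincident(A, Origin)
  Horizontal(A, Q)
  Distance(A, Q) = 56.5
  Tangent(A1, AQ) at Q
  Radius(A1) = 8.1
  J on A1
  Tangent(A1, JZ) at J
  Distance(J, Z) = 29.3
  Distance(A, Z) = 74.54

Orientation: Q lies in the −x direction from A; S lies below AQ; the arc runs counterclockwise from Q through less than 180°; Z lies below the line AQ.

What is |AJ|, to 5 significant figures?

65.111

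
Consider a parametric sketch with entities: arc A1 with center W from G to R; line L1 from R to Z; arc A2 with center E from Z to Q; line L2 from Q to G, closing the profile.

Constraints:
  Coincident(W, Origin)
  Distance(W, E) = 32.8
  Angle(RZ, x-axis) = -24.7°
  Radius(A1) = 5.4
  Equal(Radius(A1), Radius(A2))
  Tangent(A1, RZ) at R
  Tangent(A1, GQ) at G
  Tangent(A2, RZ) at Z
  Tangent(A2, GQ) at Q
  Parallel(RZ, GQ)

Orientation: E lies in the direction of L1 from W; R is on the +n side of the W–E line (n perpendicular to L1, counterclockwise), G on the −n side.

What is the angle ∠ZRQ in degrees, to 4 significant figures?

18.23°

The slot axis is L1's direction at -24.7°, so u = (cos -24.7°, sin -24.7°) = (0.9085, -0.4179) and n = (−sin -24.7°, cos -24.7°) = (0.4179, 0.9085). W is at the origin and E lies 32.8 along u from W, so E = 32.8·u = (29.80, -13.71). Tangency of A1 to both parallel lines with radius 5.4 puts R and G at W ± 5.4·n: R = (2.256, 4.906), G = (-2.256, -4.906). Equal radii place Z and Q the same way about E: Z = E + 5.4·n = (32.06, -8.800), Q = E − 5.4·n = (27.54, -18.61). Then cos ∠ZRQ = RZ·RQ / (|RZ||RQ|), giving 18.23°.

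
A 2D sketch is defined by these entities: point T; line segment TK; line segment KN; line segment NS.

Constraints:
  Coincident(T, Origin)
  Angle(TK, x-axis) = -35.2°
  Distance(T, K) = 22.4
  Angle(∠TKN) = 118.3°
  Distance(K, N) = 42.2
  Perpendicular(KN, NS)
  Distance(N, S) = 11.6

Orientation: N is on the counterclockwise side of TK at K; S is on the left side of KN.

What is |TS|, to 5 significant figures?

53.440

T is at the origin; TK runs at -35.2° with length 22.4, so K = 22.4·(cos -35.2°, sin -35.2°) = (18.304, -12.912). ∠TKN = 118.3°, so KN runs at -35.2° + (180° − 118.3°) = 26.500° from the x-axis; with |KN| = 42.2, N = K + 42.2·(cos 26.500°, sin 26.500°) = (56.070, 5.9175). KN is perpendicular to NS; with |NS| = 11.6 on the left of KN, S = N + 11.6·(-0.44620, 0.89493) = (50.894, 16.299). Then |TS| = |S − T| = 53.440.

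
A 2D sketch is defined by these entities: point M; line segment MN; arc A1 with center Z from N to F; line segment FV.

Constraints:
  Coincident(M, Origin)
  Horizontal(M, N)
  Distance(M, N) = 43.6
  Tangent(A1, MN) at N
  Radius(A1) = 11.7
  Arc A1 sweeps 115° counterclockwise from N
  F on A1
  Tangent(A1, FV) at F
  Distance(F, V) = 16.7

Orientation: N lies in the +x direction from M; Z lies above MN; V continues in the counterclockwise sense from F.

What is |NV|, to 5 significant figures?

31.977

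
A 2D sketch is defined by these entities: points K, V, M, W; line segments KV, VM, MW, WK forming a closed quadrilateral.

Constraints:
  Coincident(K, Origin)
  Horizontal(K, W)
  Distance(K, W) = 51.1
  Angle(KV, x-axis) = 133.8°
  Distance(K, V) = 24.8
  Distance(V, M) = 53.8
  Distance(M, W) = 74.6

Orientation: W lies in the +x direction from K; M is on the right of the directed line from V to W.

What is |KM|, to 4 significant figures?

38.59

K is at the origin; K and W share the same y with |KW| = 51.1 and W in +x, so W = (51.1, 0). KV runs at 133.8° with |KV| = 24.8, so V = (-17.17, 17.90). M is determined by |VM| = 53.8 and |MW| = 74.6 together: it lies at the intersection of circle(V, 53.8) and circle(W, 74.6). With |VW| = 70.57, the foot of the radical line on VW is 16.36 from V and the perpendicular offset is √(53.8² − 16.36²) = 51.25. Taking the right-of-VW solution: M = (-14.33, -35.83).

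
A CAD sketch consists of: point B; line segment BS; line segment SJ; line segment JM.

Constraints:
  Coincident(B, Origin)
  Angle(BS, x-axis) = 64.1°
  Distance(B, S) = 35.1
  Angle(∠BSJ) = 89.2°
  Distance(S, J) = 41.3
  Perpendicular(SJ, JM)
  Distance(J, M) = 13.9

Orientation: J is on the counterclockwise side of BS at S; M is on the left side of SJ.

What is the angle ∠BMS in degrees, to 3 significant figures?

46.0°

B is at the origin; BS runs at 64.1° with length 35.1, so S = 35.1·(cos 64.1°, sin 64.1°) = (15.3, 31.6). ∠BSJ = 89.2°, so SJ runs at 64.1° + (180° − 89.2°) = 155° from the x-axis; with |SJ| = 41.3, J = S + 41.3·(cos 155°, sin 155°) = (-22.1, 49.1). SJ ⟂ JM; with |JM| = 13.9 on the left of SJ, M = J + 13.9·(-0.424, -0.906) = (-28.0, 36.5). Then cos ∠BMS = MB·MS / (|MB||MS|), giving 46.0°.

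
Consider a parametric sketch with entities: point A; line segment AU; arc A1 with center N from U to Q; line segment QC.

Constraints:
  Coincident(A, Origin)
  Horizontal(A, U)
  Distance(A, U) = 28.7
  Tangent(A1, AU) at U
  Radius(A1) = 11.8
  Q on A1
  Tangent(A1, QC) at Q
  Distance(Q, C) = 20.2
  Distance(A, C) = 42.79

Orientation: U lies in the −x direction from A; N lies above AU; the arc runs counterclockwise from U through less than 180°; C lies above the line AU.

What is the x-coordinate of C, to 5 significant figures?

-24.804

Checks: A = (0.00, 0.00) ✓; |NQ| = 11.80 ✓; ∠(NQ, QC) = 90.00° ✓; |QC| = 20.20 ✓; |AC| = 42.79 ✓.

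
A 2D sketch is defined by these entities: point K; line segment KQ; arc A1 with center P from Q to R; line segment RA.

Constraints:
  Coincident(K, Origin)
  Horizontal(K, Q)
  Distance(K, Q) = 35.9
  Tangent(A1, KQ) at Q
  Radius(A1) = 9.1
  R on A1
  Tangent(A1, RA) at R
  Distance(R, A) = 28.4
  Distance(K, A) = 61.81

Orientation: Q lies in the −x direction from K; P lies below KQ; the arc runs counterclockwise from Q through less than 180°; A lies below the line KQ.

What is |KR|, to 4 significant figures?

45.32

Checks: ∠(PQ, QK) = 90.00° ✓; |PQ| = 9.100 ✓; |PR| = 9.100 ✓; ∠(PR, RA) = 90.00° ✓; |RA| = 28.40 ✓; |KA| = 61.81 ✓.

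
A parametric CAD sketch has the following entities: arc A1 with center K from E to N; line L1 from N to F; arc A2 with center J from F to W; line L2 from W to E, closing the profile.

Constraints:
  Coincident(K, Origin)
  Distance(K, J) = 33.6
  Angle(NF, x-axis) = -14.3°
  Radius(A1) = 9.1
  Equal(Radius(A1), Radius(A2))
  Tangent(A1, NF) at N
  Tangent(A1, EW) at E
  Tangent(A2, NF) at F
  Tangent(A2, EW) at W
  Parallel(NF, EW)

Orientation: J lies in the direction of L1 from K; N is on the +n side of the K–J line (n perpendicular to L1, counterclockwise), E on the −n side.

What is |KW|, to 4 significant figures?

34.81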